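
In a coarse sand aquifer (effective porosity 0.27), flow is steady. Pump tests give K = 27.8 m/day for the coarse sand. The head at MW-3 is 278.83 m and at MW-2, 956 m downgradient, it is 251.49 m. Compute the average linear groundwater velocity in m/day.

Hydraulic gradient i = (278.83 − 251.49) / 956 = 27.34 / 956 = 0.02860.
Darcy flux q = K · i = 27.80 × 0.02860 = 0.7950 m/day.
Seepage velocity v = q / n_e = 0.7950 / 0.27 = 2.945 m/day.

2.94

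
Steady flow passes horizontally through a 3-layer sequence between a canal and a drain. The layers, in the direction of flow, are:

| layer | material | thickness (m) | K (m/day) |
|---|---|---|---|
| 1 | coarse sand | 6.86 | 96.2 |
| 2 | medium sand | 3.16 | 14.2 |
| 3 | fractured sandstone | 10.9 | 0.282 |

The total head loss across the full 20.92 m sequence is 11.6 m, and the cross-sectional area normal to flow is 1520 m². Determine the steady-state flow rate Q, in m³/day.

Flow is perpendicular to layering, so the layers act in series and the equivalent K is the thickness-weighted harmonic mean.
Total thickness L = 6.86 + 3.16 + 10.9 = 20.92 m.
Σ(b_i/K_i) = 6.86/96.2 + 3.16/14.2 + 10.9/0.282 = 38.95 d.
K_eq = L / Σ(b_i/K_i) = 20.92 / 38.95 = 0.5371 m/day.
Q = K_eq · A · (Δh/L) = 0.5371 × 1520 × (11.6/20.92) = 452.7 m³/day.

453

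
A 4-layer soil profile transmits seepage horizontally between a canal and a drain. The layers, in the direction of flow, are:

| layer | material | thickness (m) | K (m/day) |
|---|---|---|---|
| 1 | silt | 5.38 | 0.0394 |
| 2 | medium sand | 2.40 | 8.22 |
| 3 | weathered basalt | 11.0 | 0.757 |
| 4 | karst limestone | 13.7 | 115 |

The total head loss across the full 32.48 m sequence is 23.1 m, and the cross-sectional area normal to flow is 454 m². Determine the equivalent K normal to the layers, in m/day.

Flow is perpendicular to layering, so the layers act in series and the equivalent K is the thickness-weighted harmonic mean.
Total thickness L = 5.38 + 2.40 + 11.0 + 13.7 = 32.48 m.
Σ(b_i/K_i) = 5.38/0.0394 + 2.40/8.22 + 11.0/0.757 + 13.7/115 = 151.5 d.
K_eq = L / Σ(b_i/K_i) = 32.48 / 151.5 = 0.2144 m/day.

0.214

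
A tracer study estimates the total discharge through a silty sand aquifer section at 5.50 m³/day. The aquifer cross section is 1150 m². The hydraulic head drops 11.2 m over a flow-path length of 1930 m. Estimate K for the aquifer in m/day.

Hydraulic gradient i = Δh / L = 11.2 / 1930 = 0.005803.
From Q = K·A·i, K = Q / (A·i) = 5.50 / (1150 × 0.005803) = 0.8241 m/day.

0.824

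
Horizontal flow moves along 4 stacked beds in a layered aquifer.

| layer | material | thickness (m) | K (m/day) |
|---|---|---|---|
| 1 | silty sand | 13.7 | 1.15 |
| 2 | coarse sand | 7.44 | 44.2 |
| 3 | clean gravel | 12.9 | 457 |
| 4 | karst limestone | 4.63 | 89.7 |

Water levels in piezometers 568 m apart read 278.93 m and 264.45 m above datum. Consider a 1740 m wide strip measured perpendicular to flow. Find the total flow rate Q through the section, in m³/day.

295000

Flow is parallel to layering, so each bed carries its own Darcy discharge and the transmissivities add.
Σ(K_i·b_i) = 1.15×13.7 + 44.2×7.44 + 457×12.9 + 89.7×4.63 = 6655 m²/day.
Hydraulic gradient i = (278.93 − 264.45) / 568 = 14.48 / 568 = 0.02549.
Q = Σ(K_i·b_i) · W · i = 6655 × 1740 × 0.02549 = 2.952e+05 m³/day.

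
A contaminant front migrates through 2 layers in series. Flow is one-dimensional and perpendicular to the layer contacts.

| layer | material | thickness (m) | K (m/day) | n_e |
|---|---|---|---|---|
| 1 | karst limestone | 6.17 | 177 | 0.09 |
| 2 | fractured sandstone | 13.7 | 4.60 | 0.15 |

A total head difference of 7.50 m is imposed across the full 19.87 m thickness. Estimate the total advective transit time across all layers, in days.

1.05

With flow normal to the layers, continuity requires the same specific discharge q through every layer.
Σ(b_i/K_i) = 6.17/177 + 13.7/4.60 = 3.013 d.
q = Δh / Σ(b_i/K_i) = 7.50 / 3.013 = 2.489 m/day.
In each layer the seepage velocity is v_i = q/n_i, so the layer transit time is t_i = b_i·n_i / q:
  layer 1 (karst limestone): t_1 = 6.17 × 0.09 / 2.489 = 0.2231 d
  layer 2 (fractured sandstone): t_2 = 13.7 × 0.15 / 2.489 = 0.8256 d
Total t = Σ t_i = 1.049 days.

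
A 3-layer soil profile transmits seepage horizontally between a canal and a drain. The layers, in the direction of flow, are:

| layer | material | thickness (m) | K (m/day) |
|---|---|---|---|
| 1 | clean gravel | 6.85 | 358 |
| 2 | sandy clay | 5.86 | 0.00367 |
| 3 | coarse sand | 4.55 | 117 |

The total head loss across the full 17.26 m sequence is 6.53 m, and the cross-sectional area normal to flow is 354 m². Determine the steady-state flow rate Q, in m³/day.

1.45

Flow is perpendicular to layering, so the layers act in series and the equivalent K is the thickness-weighted harmonic mean.
Total thickness L = 6.85 + 5.86 + 4.55 = 17.26 m.
Σ(b_i/K_i) = 6.85/358 + 5.86/0.00367 + 4.55/117 = 1597 d.
K_eq = L / Σ(b_i/K_i) = 17.26 / 1597 = 0.01081 m/day.
Q = K_eq · A · (Δh/L) = 0.01081 × 354 × (6.53/17.26) = 1.448 m³/day.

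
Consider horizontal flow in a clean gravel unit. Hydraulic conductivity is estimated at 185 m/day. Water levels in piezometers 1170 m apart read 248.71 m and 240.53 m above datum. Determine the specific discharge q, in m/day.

Hydraulic gradient i = (248.71 − 240.53) / 1170 = 8.18 / 1170 = 0.006991.
Specific discharge q = K · i = 185.0 × 0.006991 = 1.293 m/day.

1.29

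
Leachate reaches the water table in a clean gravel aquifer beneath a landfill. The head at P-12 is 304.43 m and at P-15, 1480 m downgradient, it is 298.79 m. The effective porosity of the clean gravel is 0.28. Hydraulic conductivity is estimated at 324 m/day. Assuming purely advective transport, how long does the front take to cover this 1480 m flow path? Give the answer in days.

336

Hydraulic gradient i = (304.43 − 298.79) / 1480 = 5.64 / 1480 = 0.003811.
Darcy flux q = K · i = 324.0 × 0.003811 = 1.235 m/day.
Seepage velocity v = q / n_e = 1.235 / 0.28 = 4.410 m/day.
Travel time t = L / v = 1480 / 4.410 = 335.6 days.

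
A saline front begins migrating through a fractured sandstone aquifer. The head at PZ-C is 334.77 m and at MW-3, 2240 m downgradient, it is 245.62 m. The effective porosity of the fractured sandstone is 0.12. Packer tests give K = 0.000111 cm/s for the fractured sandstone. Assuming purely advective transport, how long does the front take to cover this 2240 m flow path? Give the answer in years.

Convert K: 0.000111 cm/s × 864 = 0.09590 m/day.
Hydraulic gradient i = (334.77 − 245.62) / 2240 = 89.15 / 2240 = 0.03980.
Darcy flux q = K · i = 0.09590 × 0.03980 = 0.003817 m/day.
Seepage velocity v = q / n_e = 0.003817 / 0.12 = 0.03181 m/day.
Travel time t = L / v = 2240 / 0.03181 = 70424 days = 192.8 years.

193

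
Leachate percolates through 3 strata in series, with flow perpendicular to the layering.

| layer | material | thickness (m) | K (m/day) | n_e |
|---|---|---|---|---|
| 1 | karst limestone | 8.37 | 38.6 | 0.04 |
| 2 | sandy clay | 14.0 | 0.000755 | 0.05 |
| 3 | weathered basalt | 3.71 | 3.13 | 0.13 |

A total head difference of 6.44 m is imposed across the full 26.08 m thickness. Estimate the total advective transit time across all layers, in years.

12.0

With flow normal to the layers, continuity requires the same specific discharge q through every layer.
Σ(b_i/K_i) = 8.37/38.6 + 14.0/0.000755 + 3.71/3.13 = 18544 d.
q = Δh / Σ(b_i/K_i) = 6.44 / 18544 = 0.0003473 m/day.
In each layer the seepage velocity is v_i = q/n_i, so the layer transit time is t_i = b_i·n_i / q:
  layer 1 (karst limestone): t_1 = 8.37 × 0.04 / 0.0003473 = 964.1 d
  layer 2 (sandy clay): t_2 = 14.0 × 0.05 / 0.0003473 = 2016 d
  layer 3 (weathered basalt): t_3 = 3.71 × 0.13 / 0.0003473 = 1389 d
Total t = Σ t_i = 4369 days = 11.96 years.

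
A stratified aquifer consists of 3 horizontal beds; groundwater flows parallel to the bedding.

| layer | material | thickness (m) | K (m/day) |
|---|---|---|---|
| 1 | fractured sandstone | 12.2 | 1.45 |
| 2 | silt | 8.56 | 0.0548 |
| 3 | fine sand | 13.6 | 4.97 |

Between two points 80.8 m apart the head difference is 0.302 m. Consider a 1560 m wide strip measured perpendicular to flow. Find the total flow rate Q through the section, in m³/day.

Flow is parallel to layering, so each bed carries its own Darcy discharge and the transmissivities add.
Σ(K_i·b_i) = 1.45×12.2 + 0.0548×8.56 + 4.97×13.6 = 85.75 m²/day.
Hydraulic gradient i = Δh / L = 0.302 / 80.8 = 0.003738.
Q = Σ(K_i·b_i) · W · i = 85.75 × 1560 × 0.003738 = 500.0 m³/day.

500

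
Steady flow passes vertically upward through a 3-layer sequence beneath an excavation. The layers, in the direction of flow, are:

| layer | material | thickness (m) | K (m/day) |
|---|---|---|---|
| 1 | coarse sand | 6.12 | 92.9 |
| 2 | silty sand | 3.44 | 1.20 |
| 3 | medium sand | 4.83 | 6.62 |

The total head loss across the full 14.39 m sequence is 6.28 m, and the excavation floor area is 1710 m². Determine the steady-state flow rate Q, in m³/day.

2930

Flow is perpendicular to layering, so the layers act in series and the equivalent K is the thickness-weighted harmonic mean.
Total thickness L = 6.12 + 3.44 + 4.83 = 14.39 m.
Σ(b_i/K_i) = 6.12/92.9 + 3.44/1.20 + 4.83/6.62 = 3.662 d.
K_eq = L / Σ(b_i/K_i) = 14.39 / 3.662 = 3.929 m/day.
Q = K_eq · A · (Δh/L) = 3.929 × 1710 × (6.28/14.39) = 2932 m³/day.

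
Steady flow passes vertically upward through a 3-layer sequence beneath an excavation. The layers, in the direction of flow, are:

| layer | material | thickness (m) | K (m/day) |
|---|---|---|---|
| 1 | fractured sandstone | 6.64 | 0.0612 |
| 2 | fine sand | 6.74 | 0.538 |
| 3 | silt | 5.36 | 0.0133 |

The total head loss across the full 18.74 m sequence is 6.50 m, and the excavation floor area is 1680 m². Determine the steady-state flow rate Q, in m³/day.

20.8

Flow is perpendicular to layering, so the layers act in series and the equivalent K is the thickness-weighted harmonic mean.
Total thickness L = 6.64 + 6.74 + 5.36 = 18.74 m.
Σ(b_i/K_i) = 6.64/0.0612 + 6.74/0.538 + 5.36/0.0133 = 524.0 d.
K_eq = L / Σ(b_i/K_i) = 18.74 / 524.0 = 0.03576 m/day.
Q = K_eq · A · (Δh/L) = 0.03576 × 1680 × (6.50/18.74) = 20.84 m³/day.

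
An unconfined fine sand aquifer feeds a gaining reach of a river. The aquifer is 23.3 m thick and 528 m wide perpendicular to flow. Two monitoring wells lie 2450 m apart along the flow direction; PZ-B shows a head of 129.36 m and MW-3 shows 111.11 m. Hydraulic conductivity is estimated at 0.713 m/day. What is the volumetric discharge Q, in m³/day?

65.3

Cross-sectional area A = 528 × 23.3 = 12302 m².
Hydraulic gradient i = (129.36 − 111.11) / 2450 = 18.25 / 2450 = 0.007449.
Darcy's law: Q = K · A · i = 0.7130 × 12302 × 0.007449 = 65.34 m³/day.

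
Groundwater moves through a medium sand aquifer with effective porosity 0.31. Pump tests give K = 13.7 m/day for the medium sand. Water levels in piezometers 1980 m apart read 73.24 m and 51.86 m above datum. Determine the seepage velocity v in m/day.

Hydraulic gradient i = (73.24 − 51.86) / 1980 = 21.38 / 1980 = 0.01080.
Darcy flux q = K · i = 13.70 × 0.01080 = 0.1479 m/day.
Seepage velocity v = q / n_e = 0.1479 / 0.31 = 0.4772 m/day.

0.477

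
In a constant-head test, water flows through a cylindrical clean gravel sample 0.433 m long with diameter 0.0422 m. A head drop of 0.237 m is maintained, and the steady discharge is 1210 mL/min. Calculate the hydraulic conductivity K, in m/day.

Cross-sectional area A = π·(d/2)² = π × (0.0422/2)² = 0.001399 m².
Convert discharge: 1210 mL/min = 2.017e-05 m³/s.
Darcy's law rearranged: K = Q·L / (A·Δh) = 2.017e-05 × 0.433 / (0.001399 × 0.237) = 0.02634 m/s = 2276 m/day.

2280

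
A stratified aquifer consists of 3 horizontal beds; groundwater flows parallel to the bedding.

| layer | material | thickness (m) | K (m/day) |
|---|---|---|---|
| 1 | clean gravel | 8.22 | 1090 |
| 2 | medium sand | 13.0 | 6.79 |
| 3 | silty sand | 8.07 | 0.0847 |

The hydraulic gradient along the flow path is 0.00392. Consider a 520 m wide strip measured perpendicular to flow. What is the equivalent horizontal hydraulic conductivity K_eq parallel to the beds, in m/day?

Flow is parallel to layering, so each bed carries its own Darcy discharge and the transmissivities add.
Σ(K_i·b_i) = 1090×8.22 + 6.79×13.0 + 0.0847×8.07 = 9049 m²/day.
Total thickness b = 29.29 m, so K_eq = Σ(K_i·b_i)/b = 308.9 m/day.

309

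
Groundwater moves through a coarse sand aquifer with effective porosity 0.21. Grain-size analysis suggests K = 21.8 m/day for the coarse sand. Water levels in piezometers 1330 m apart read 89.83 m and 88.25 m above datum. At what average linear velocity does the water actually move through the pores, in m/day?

0.123

Hydraulic gradient i = (89.83 − 88.25) / 1330 = 1.58 / 1330 = 0.001188.
Darcy flux q = K · i = 21.80 × 0.001188 = 0.02590 m/day.
Seepage velocity v = q / n_e = 0.02590 / 0.21 = 0.1233 m/day.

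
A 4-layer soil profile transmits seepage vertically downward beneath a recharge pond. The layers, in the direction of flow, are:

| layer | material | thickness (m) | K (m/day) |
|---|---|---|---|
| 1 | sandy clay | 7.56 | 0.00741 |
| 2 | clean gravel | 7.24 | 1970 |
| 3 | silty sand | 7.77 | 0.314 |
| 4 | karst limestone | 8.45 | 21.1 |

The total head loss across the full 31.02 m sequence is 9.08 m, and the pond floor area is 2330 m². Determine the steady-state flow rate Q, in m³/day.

20.2

Flow is perpendicular to layering, so the layers act in series and the equivalent K is the thickness-weighted harmonic mean.
Total thickness L = 7.56 + 7.24 + 7.77 + 8.45 = 31.02 m.
Σ(b_i/K_i) = 7.56/0.00741 + 7.24/1970 + 7.77/0.314 + 8.45/21.1 = 1045 d.
K_eq = L / Σ(b_i/K_i) = 31.02 / 1045 = 0.02967 m/day.
Q = K_eq · A · (Δh/L) = 0.02967 × 2330 × (9.08/31.02) = 20.24 m³/day.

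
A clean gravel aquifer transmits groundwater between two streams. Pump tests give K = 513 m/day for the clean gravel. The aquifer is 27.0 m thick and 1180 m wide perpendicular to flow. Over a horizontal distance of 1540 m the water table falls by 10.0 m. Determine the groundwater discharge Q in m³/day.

Cross-sectional area A = 1180 × 27.0 = 31860 m².
Hydraulic gradient i = Δh / L = 10.0 / 1540 = 0.006494.
Darcy's law: Q = K · A · i = 513.0 × 31860 × 0.006494 = 1.061e+05 m³/day.

106000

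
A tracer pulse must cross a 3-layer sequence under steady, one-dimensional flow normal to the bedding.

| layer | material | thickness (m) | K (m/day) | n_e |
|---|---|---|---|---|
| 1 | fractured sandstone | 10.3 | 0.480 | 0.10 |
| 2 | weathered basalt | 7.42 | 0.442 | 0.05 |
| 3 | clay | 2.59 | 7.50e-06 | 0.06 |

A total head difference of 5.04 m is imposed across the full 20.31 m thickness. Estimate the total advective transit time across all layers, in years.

292

With flow normal to the layers, continuity requires the same specific discharge q through every layer.
Σ(b_i/K_i) = 10.3/0.480 + 7.42/0.442 + 2.59/7.50e-06 = 3.454e+05 d.
q = Δh / Σ(b_i/K_i) = 5.04 / 3.454e+05 = 1.459e-05 m/day.
In each layer the seepage velocity is v_i = q/n_i, so the layer transit time is t_i = b_i·n_i / q:
  layer 1 (fractured sandstone): t_1 = 10.3 × 0.10 / 1.459e-05 = 70582 d
  layer 2 (weathered basalt): t_2 = 7.42 × 0.05 / 1.459e-05 = 25423 d
  layer 3 (clay): t_3 = 2.59 × 0.06 / 1.459e-05 = 10649 d
Total t = Σ t_i = 1.067e+05 days = 292.0 years.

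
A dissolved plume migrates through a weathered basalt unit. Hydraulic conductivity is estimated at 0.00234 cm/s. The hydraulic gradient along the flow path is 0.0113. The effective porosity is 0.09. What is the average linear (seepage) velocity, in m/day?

Convert K: 0.00234 cm/s × 864 = 2.022 m/day.
Hydraulic gradient i = 0.0113.
Darcy flux q = K · i = 2.022 × 0.01130 = 0.02285 m/day.
Seepage velocity v = q / n_e = 0.02285 / 0.09 = 0.2538 m/day.

0.254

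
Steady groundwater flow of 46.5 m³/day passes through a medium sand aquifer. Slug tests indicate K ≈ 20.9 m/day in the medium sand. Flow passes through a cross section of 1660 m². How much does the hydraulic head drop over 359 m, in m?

0.481

From Q = K·A·i, i = Q / (K·A) = 46.5 / (20.90 × 1660) = 0.001340.
Head loss Δh = i · L = 0.001340 × 359 = 0.4812 m.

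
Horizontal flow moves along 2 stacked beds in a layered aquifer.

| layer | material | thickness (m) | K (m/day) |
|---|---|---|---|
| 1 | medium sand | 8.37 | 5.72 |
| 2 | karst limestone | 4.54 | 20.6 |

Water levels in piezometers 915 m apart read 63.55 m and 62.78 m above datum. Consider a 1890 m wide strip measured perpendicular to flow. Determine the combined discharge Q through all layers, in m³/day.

Flow is parallel to layering, so each bed carries its own Darcy discharge and the transmissivities add.
Σ(K_i·b_i) = 5.72×8.37 + 20.6×4.54 = 141.4 m²/day.
Hydraulic gradient i = (63.55 − 62.78) / 915 = 0.77 / 915 = 0.0008415.
Q = Σ(K_i·b_i) · W · i = 141.4 × 1890 × 0.0008415 = 224.9 m³/day.

225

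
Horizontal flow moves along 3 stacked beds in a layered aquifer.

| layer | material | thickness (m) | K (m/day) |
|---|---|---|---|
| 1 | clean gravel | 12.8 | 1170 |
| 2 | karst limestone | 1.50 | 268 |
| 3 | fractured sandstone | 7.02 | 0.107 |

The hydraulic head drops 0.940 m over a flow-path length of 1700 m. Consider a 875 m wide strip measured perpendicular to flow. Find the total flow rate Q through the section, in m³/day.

Flow is parallel to layering, so each bed carries its own Darcy discharge and the transmissivities add.
Σ(K_i·b_i) = 1170×12.8 + 268×1.50 + 0.107×7.02 = 15379 m²/day.
Hydraulic gradient i = Δh / L = 0.940 / 1700 = 0.0005529.
Q = Σ(K_i·b_i) · W · i = 15379 × 875 × 0.0005529 = 7441 m³/day.

7440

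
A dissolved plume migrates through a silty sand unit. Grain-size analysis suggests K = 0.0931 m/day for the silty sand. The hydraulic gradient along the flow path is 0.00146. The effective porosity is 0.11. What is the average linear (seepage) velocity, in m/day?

0.00124

Hydraulic gradient i = 0.00146.
Darcy flux q = K · i = 0.09310 × 0.001460 = 0.0001359 m/day.
Seepage velocity v = q / n_e = 0.0001359 / 0.11 = 0.001236 m/day.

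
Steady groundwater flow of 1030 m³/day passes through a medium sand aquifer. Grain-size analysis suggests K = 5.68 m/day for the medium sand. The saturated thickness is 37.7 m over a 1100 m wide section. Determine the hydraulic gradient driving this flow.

Cross-sectional area A = 1100 × 37.7 = 41470 m².
From Q = K·A·i, i = Q / (K·A) = 1030 / (5.680 × 41470) = 0.004373.

0.00437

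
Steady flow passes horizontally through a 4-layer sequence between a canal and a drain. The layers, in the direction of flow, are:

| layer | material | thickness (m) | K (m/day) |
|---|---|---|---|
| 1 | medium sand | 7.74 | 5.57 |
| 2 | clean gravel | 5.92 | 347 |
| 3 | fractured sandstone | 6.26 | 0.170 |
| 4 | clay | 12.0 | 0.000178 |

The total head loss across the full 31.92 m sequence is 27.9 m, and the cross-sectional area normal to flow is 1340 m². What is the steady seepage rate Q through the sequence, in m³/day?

0.554

Flow is perpendicular to layering, so the layers act in series and the equivalent K is the thickness-weighted harmonic mean.
Total thickness L = 7.74 + 5.92 + 6.26 + 12.0 = 31.92 m.
Σ(b_i/K_i) = 7.74/5.57 + 5.92/347 + 6.26/0.170 + 12.0/0.000178 = 67454 d.
K_eq = L / Σ(b_i/K_i) = 31.92 / 67454 = 0.0004732 m/day.
Q = K_eq · A · (Δh/L) = 0.0004732 × 1340 × (27.9/31.92) = 0.5542 m³/day.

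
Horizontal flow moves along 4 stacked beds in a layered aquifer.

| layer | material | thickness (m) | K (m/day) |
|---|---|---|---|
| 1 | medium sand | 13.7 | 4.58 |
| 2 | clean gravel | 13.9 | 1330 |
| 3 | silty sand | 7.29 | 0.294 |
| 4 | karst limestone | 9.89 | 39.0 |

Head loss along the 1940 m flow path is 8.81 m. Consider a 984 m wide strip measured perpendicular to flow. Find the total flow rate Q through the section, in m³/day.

Flow is parallel to layering, so each bed carries its own Darcy discharge and the transmissivities add.
Σ(K_i·b_i) = 4.58×13.7 + 1330×13.9 + 0.294×7.29 + 39.0×9.89 = 18938 m²/day.
Hydraulic gradient i = Δh / L = 8.81 / 1940 = 0.004541.
Q = Σ(K_i·b_i) · W · i = 18938 × 984 × 0.004541 = 84624 m³/day.

84600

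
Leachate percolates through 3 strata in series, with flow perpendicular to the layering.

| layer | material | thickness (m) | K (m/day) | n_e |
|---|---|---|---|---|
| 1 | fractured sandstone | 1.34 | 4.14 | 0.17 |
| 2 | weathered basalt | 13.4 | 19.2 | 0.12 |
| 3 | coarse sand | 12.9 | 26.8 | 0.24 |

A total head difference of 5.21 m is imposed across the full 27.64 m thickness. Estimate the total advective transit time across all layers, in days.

1.42

With flow normal to the layers, continuity requires the same specific discharge q through every layer.
Σ(b_i/K_i) = 1.34/4.14 + 13.4/19.2 + 12.9/26.8 = 1.503 d.
q = Δh / Σ(b_i/K_i) = 5.21 / 1.503 = 3.467 m/day.
In each layer the seepage velocity is v_i = q/n_i, so the layer transit time is t_i = b_i·n_i / q:
  layer 1 (fractured sandstone): t_1 = 1.34 × 0.17 / 3.467 = 0.06571 d
  layer 2 (weathered basalt): t_2 = 13.4 × 0.12 / 3.467 = 0.4639 d
  layer 3 (coarse sand): t_3 = 12.9 × 0.24 / 3.467 = 0.8931 d
Total t = Σ t_i = 1.423 days.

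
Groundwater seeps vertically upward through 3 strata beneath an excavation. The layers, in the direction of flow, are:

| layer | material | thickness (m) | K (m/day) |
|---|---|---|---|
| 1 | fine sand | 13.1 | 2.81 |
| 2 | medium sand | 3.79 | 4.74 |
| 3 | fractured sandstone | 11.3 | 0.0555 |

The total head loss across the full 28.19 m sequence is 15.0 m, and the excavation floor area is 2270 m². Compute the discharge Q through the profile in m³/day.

Flow is perpendicular to layering, so the layers act in series and the equivalent K is the thickness-weighted harmonic mean.
Total thickness L = 13.1 + 3.79 + 11.3 = 28.19 m.
Σ(b_i/K_i) = 13.1/2.81 + 3.79/4.74 + 11.3/0.0555 = 209.1 d.
K_eq = L / Σ(b_i/K_i) = 28.19 / 209.1 = 0.1348 m/day.
Q = K_eq · A · (Δh/L) = 0.1348 × 2270 × (15.0/28.19) = 162.9 m³/day.

163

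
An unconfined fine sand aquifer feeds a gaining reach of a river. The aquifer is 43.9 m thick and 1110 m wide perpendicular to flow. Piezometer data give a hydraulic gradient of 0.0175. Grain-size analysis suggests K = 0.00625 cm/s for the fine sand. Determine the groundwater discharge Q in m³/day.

Convert K: 0.00625 cm/s × 864 = 5.400 m/day.
Cross-sectional area A = 1110 × 43.9 = 48729 m².
Hydraulic gradient i = 0.0175.
Darcy's law: Q = K · A · i = 5.400 × 48729 × 0.01750 = 4605 m³/day.

4600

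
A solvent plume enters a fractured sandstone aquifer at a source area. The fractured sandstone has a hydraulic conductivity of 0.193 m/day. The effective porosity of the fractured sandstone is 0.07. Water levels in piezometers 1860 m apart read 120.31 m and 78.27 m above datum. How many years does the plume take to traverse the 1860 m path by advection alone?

Hydraulic gradient i = (120.31 − 78.27) / 1860 = 42.04 / 1860 = 0.02260.
Darcy flux q = K · i = 0.1930 × 0.02260 = 0.004362 m/day.
Seepage velocity v = q / n_e = 0.004362 / 0.07 = 0.06232 m/day.
Travel time t = L / v = 1860 / 0.06232 = 29847 days = 81.72 years.

81.7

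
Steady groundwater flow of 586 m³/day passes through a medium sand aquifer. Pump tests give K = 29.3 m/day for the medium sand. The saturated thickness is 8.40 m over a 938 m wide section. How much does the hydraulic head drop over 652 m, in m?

1.65

Cross-sectional area A = 938 × 8.40 = 7879 m².
From Q = K·A·i, i = Q / (K·A) = 586 / (29.30 × 7879) = 0.002538.
Head loss Δh = i · L = 0.002538 × 652 = 1.655 m.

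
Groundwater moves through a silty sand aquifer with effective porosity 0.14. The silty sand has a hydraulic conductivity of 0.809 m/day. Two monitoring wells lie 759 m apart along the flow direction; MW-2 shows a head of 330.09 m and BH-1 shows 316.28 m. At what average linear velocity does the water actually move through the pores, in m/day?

Hydraulic gradient i = (330.09 − 316.28) / 759 = 13.81 / 759 = 0.01819.
Darcy flux q = K · i = 0.8090 × 0.01819 = 0.01472 m/day.
Seepage velocity v = q / n_e = 0.01472 / 0.14 = 0.1051 m/day.

0.105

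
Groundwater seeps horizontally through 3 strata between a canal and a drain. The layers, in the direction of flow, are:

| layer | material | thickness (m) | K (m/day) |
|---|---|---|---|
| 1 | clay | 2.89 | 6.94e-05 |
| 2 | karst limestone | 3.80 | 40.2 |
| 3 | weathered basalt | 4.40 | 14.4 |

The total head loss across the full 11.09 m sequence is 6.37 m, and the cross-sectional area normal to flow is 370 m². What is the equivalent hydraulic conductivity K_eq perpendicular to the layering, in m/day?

Flow is perpendicular to layering, so the layers act in series and the equivalent K is the thickness-weighted harmonic mean.
Total thickness L = 2.89 + 3.80 + 4.40 = 11.09 m.
Σ(b_i/K_i) = 2.89/6.94e-05 + 3.80/40.2 + 4.40/14.4 = 41643 d.
K_eq = L / Σ(b_i/K_i) = 11.09 / 41643 = 0.0002663 m/day.

0.000266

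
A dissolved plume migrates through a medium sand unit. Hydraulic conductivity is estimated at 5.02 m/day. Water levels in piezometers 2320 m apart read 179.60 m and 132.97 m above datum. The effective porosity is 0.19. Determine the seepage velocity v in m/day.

0.531

Hydraulic gradient i = (179.60 − 132.97) / 2320 = 46.63 / 2320 = 0.02010.
Darcy flux q = K · i = 5.020 × 0.02010 = 0.1009 m/day.
Seepage velocity v = q / n_e = 0.1009 / 0.19 = 0.5310 m/day.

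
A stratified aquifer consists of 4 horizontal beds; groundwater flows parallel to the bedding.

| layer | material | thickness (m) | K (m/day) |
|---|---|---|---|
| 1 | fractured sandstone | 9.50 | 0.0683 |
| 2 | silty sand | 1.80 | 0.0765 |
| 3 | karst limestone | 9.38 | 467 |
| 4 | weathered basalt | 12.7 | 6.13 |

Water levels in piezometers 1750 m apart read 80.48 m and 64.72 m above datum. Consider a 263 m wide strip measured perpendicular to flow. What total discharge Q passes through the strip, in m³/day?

10600

Flow is parallel to layering, so each bed carries its own Darcy discharge and the transmissivities add.
Σ(K_i·b_i) = 0.0683×9.50 + 0.0765×1.80 + 467×9.38 + 6.13×12.7 = 4459 m²/day.
Hydraulic gradient i = (80.48 − 64.72) / 1750 = 15.76 / 1750 = 0.009006.
Q = Σ(K_i·b_i) · W · i = 4459 × 263 × 0.009006 = 10561 m³/day.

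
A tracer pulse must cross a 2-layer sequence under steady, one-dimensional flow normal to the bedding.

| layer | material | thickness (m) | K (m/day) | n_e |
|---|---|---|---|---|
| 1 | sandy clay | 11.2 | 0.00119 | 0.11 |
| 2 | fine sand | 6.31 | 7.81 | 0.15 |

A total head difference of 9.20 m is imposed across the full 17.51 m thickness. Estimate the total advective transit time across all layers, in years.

6.10

With flow normal to the layers, continuity requires the same specific discharge q through every layer.
Σ(b_i/K_i) = 11.2/0.00119 + 6.31/7.81 = 9413 d.
q = Δh / Σ(b_i/K_i) = 9.20 / 9413 = 0.0009774 m/day.
In each layer the seepage velocity is v_i = q/n_i, so the layer transit time is t_i = b_i·n_i / q:
  layer 1 (sandy clay): t_1 = 11.2 × 0.11 / 0.0009774 = 1260 d
  layer 2 (fine sand): t_2 = 6.31 × 0.15 / 0.0009774 = 968.4 d
Total t = Σ t_i = 2229 days = 6.102 years.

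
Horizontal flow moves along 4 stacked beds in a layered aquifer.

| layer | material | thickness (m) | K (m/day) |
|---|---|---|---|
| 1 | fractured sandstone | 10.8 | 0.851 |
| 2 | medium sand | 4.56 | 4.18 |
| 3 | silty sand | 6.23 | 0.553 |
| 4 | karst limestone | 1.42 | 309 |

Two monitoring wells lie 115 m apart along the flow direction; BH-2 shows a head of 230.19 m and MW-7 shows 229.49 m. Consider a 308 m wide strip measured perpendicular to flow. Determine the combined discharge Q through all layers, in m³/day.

Flow is parallel to layering, so each bed carries its own Darcy discharge and the transmissivities add.
Σ(K_i·b_i) = 0.851×10.8 + 4.18×4.56 + 0.553×6.23 + 309×1.42 = 470.5 m²/day.
Hydraulic gradient i = (230.19 − 229.49) / 115 = 0.7 / 115 = 0.006087.
Q = Σ(K_i·b_i) · W · i = 470.5 × 308 × 0.006087 = 882.0 m³/day.

882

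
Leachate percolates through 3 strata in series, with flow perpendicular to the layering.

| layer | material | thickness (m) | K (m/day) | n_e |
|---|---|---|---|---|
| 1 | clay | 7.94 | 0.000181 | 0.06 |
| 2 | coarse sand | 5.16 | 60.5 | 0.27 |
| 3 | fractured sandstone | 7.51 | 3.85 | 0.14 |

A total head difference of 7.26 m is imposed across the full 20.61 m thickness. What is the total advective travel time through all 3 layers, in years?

48.3

With flow normal to the layers, continuity requires the same specific discharge q through every layer.
Σ(b_i/K_i) = 7.94/0.000181 + 5.16/60.5 + 7.51/3.85 = 43869 d.
q = Δh / Σ(b_i/K_i) = 7.26 / 43869 = 0.0001655 m/day.
In each layer the seepage velocity is v_i = q/n_i, so the layer transit time is t_i = b_i·n_i / q:
  layer 1 (clay): t_1 = 7.94 × 0.06 / 0.0001655 = 2879 d
  layer 2 (coarse sand): t_2 = 5.16 × 0.27 / 0.0001655 = 8419 d
  layer 3 (fractured sandstone): t_3 = 7.51 × 0.14 / 0.0001655 = 6353 d
Total t = Σ t_i = 17651 days = 48.32 years.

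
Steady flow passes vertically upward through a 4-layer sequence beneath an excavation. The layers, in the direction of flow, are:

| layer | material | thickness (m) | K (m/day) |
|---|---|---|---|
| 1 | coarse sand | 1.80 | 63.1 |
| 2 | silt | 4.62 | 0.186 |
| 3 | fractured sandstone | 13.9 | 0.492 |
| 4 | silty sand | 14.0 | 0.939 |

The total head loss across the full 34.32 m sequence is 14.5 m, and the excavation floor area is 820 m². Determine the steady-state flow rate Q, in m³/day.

175

Flow is perpendicular to layering, so the layers act in series and the equivalent K is the thickness-weighted harmonic mean.
Total thickness L = 1.80 + 4.62 + 13.9 + 14.0 = 34.32 m.
Σ(b_i/K_i) = 1.80/63.1 + 4.62/0.186 + 13.9/0.492 + 14.0/0.939 = 68.03 d.
K_eq = L / Σ(b_i/K_i) = 34.32 / 68.03 = 0.5045 m/day.
Q = K_eq · A · (Δh/L) = 0.5045 × 820 × (14.5/34.32) = 174.8 m³/day.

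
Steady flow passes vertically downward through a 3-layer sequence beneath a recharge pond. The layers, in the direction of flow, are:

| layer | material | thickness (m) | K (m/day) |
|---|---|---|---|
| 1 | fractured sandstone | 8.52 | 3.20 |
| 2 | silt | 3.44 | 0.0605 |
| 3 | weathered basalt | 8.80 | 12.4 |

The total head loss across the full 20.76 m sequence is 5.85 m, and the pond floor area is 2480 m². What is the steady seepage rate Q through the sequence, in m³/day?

Flow is perpendicular to layering, so the layers act in series and the equivalent K is the thickness-weighted harmonic mean.
Total thickness L = 8.52 + 3.44 + 8.80 = 20.76 m.
Σ(b_i/K_i) = 8.52/3.20 + 3.44/0.0605 + 8.80/12.4 = 60.23 d.
K_eq = L / Σ(b_i/K_i) = 20.76 / 60.23 = 0.3447 m/day.
Q = K_eq · A · (Δh/L) = 0.3447 × 2480 × (5.85/20.76) = 240.9 m³/day.

241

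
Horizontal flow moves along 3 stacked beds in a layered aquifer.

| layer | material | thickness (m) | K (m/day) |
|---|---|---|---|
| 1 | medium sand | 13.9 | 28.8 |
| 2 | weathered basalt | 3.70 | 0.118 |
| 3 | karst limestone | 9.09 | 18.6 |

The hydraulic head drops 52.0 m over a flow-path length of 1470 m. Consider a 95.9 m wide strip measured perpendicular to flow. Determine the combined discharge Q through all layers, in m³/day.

1930

Flow is parallel to layering, so each bed carries its own Darcy discharge and the transmissivities add.
Σ(K_i·b_i) = 28.8×13.9 + 0.118×3.70 + 18.6×9.09 = 569.8 m²/day.
Hydraulic gradient i = Δh / L = 52.0 / 1470 = 0.03537.
Q = Σ(K_i·b_i) · W · i = 569.8 × 95.9 × 0.03537 = 1933 m³/day.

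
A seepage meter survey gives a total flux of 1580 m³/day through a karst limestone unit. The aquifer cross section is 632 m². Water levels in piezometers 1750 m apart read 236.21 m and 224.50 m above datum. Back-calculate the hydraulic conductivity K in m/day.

Hydraulic gradient i = (236.21 − 224.50) / 1750 = 11.71 / 1750 = 0.006691.
From Q = K·A·i, K = Q / (A·i) = 1580 / (632.0 × 0.006691) = 373.6 m/day.

374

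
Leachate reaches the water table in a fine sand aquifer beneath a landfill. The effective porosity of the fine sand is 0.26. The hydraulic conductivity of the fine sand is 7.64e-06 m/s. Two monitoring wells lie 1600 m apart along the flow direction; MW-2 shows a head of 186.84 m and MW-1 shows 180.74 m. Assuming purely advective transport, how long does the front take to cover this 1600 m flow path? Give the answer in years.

Convert K: 7.64e-06 m/s × 86400 = 0.6601 m/day.
Hydraulic gradient i = (186.84 − 180.74) / 1600 = 6.1 / 1600 = 0.003812.
Darcy flux q = K · i = 0.6601 × 0.003812 = 0.002517 m/day.
Seepage velocity v = q / n_e = 0.002517 / 0.26 = 0.009679 m/day.
Travel time t = L / v = 1600 / 0.009679 = 1.653e+05 days = 452.6 years.

453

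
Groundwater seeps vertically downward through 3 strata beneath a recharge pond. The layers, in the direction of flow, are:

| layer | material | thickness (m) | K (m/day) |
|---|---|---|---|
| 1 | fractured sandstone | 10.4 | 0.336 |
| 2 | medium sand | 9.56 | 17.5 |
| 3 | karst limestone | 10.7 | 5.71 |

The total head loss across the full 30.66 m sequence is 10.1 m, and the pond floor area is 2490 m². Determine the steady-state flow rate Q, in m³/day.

754

Flow is perpendicular to layering, so the layers act in series and the equivalent K is the thickness-weighted harmonic mean.
Total thickness L = 10.4 + 9.56 + 10.7 = 30.66 m.
Σ(b_i/K_i) = 10.4/0.336 + 9.56/17.5 + 10.7/5.71 = 33.37 d.
K_eq = L / Σ(b_i/K_i) = 30.66 / 33.37 = 0.9187 m/day.
Q = K_eq · A · (Δh/L) = 0.9187 × 2490 × (10.1/30.66) = 753.6 m³/day.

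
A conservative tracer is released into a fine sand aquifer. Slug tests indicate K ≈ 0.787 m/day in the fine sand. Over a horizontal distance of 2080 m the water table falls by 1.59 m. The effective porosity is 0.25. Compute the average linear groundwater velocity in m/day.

Hydraulic gradient i = Δh / L = 1.59 / 2080 = 0.0007644.
Darcy flux q = K · i = 0.7870 × 0.0007644 = 0.0006016 m/day.
Seepage velocity v = q / n_e = 0.0006016 / 0.25 = 0.002406 m/day.

0.00241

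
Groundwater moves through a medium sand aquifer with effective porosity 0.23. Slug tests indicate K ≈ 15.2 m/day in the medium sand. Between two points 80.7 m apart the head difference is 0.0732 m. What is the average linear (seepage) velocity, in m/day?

Hydraulic gradient i = Δh / L = 0.0732 / 80.7 = 0.0009071.
Darcy flux q = K · i = 15.20 × 0.0009071 = 0.01379 m/day.
Seepage velocity v = q / n_e = 0.01379 / 0.23 = 0.05995 m/day.

0.0599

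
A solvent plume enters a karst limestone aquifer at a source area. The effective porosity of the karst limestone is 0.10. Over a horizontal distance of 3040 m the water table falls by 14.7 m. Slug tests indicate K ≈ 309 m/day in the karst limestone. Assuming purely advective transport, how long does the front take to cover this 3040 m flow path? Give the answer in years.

Hydraulic gradient i = Δh / L = 14.7 / 3040 = 0.004836.
Darcy flux q = K · i = 309.0 × 0.004836 = 1.494 m/day.
Seepage velocity v = q / n_e = 1.494 / 0.10 = 14.94 m/day.
Travel time t = L / v = 3040 / 14.94 = 203.5 days = 0.5570 years.

0.557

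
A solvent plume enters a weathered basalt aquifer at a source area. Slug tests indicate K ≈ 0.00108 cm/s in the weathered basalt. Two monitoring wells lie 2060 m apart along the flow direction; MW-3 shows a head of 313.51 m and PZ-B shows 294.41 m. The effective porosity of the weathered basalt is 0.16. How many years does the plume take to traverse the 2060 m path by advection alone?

104

Convert K: 0.00108 cm/s × 864 = 0.9331 m/day.
Hydraulic gradient i = (313.51 − 294.41) / 2060 = 19.1 / 2060 = 0.009272.
Darcy flux q = K · i = 0.9331 × 0.009272 = 0.008652 m/day.
Seepage velocity v = q / n_e = 0.008652 / 0.16 = 0.05407 m/day.
Travel time t = L / v = 2060 / 0.05407 = 38096 days = 104.3 years.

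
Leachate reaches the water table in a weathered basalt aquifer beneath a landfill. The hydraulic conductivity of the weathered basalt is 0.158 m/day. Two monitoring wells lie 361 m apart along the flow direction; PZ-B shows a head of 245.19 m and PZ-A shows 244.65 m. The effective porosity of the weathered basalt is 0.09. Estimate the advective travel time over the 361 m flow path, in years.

Hydraulic gradient i = (245.19 − 244.65) / 361 = 0.54 / 361 = 0.001496.
Darcy flux q = K · i = 0.1580 × 0.001496 = 0.0002363 m/day.
Seepage velocity v = q / n_e = 0.0002363 / 0.09 = 0.002626 m/day.
Travel time t = L / v = 361 / 0.002626 = 1.375e+05 days = 376.4 years.

376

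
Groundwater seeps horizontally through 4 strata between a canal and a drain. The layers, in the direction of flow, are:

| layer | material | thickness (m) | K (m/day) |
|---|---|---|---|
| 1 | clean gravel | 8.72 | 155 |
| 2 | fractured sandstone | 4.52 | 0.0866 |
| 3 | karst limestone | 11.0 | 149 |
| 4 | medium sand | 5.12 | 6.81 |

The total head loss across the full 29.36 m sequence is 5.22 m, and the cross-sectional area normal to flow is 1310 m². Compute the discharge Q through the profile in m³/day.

Flow is perpendicular to layering, so the layers act in series and the equivalent K is the thickness-weighted harmonic mean.
Total thickness L = 8.72 + 4.52 + 11.0 + 5.12 = 29.36 m.
Σ(b_i/K_i) = 8.72/155 + 4.52/0.0866 + 11.0/149 + 5.12/6.81 = 53.08 d.
K_eq = L / Σ(b_i/K_i) = 29.36 / 53.08 = 0.5532 m/day.
Q = K_eq · A · (Δh/L) = 0.5532 × 1310 × (5.22/29.36) = 128.8 m³/day.

129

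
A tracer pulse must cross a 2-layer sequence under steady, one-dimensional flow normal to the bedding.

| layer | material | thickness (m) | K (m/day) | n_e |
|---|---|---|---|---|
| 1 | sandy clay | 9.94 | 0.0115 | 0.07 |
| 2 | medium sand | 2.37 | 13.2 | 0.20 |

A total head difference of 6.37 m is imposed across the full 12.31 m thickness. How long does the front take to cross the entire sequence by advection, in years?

0.435

With flow normal to the layers, continuity requires the same specific discharge q through every layer.
Σ(b_i/K_i) = 9.94/0.0115 + 2.37/13.2 = 864.5 d.
q = Δh / Σ(b_i/K_i) = 6.37 / 864.5 = 0.007368 m/day.
In each layer the seepage velocity is v_i = q/n_i, so the layer transit time is t_i = b_i·n_i / q:
  layer 1 (sandy clay): t_1 = 9.94 × 0.07 / 0.007368 = 94.43 d
  layer 2 (medium sand): t_2 = 2.37 × 0.20 / 0.007368 = 64.33 d
Total t = Σ t_i = 158.8 days = 0.4347 years.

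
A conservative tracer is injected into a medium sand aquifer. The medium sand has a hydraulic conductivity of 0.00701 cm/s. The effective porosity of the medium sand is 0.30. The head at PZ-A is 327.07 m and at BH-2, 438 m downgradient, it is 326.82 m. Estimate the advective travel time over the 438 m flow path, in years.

Convert K: 0.00701 cm/s × 864 = 6.057 m/day.
Hydraulic gradient i = (327.07 − 326.82) / 438 = 0.25 / 438 = 0.0005708.
Darcy flux q = K · i = 6.057 × 0.0005708 = 0.003457 m/day.
Seepage velocity v = q / n_e = 0.003457 / 0.30 = 0.01152 m/day.
Travel time t = L / v = 438 / 0.01152 = 38010 days = 104.1 years.

104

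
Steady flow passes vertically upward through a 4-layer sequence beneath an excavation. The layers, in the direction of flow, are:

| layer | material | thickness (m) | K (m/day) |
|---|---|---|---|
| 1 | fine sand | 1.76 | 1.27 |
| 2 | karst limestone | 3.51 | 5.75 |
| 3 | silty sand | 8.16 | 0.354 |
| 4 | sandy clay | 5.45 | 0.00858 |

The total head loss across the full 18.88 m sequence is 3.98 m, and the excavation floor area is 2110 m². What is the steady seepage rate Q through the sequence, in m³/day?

12.7

Flow is perpendicular to layering, so the layers act in series and the equivalent K is the thickness-weighted harmonic mean.
Total thickness L = 1.76 + 3.51 + 8.16 + 5.45 = 18.88 m.
Σ(b_i/K_i) = 1.76/1.27 + 3.51/5.75 + 8.16/0.354 + 5.45/0.00858 = 660.2 d.
K_eq = L / Σ(b_i/K_i) = 18.88 / 660.2 = 0.02860 m/day.
Q = K_eq · A · (Δh/L) = 0.02860 × 2110 × (3.98/18.88) = 12.72 m³/day.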